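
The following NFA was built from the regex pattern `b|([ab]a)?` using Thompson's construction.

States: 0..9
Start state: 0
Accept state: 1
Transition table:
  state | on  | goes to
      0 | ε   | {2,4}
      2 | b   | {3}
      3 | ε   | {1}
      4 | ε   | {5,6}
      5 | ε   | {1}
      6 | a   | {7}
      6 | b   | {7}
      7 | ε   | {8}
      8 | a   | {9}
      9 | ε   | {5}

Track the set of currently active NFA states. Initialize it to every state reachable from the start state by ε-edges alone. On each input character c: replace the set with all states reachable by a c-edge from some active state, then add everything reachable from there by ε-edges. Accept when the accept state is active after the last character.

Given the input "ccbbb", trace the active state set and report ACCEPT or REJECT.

Answer: REJECT

Derivation:
start: ε-closure({0}) = {0,1,2,4,5,6}
'c' @ 1: {}  — state set empty
rest 'cbbb' ignored (set empty)
after full input: {}  (accept=1 not in)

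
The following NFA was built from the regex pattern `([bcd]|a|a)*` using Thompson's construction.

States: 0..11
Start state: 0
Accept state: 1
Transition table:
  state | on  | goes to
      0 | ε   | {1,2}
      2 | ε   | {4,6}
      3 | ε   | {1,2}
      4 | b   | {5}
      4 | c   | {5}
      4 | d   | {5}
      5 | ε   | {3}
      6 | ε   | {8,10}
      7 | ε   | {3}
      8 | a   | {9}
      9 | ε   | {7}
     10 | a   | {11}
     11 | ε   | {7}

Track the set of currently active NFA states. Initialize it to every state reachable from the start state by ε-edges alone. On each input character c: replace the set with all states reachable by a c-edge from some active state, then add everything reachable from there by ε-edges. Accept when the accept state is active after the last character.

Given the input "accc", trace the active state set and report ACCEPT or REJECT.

Answer: ACCEPT

Trace:
initial (ε-close {0}): {0,1,2,4,6,8,10}
'a' @ 1: {1,2,3,4,6,7,8,9,10,11}  ✓accept
'c' @ 2: {1,2,3,4,5,6,8,10}  ✓accept
'c' @ 3: {1,2,3,4,5,6,8,10}  ✓accept
'c' @ 4: {1,2,3,4,5,6,8,10}  ✓accept
end set {1,2,3,4,5,6,8,10} — state 1 in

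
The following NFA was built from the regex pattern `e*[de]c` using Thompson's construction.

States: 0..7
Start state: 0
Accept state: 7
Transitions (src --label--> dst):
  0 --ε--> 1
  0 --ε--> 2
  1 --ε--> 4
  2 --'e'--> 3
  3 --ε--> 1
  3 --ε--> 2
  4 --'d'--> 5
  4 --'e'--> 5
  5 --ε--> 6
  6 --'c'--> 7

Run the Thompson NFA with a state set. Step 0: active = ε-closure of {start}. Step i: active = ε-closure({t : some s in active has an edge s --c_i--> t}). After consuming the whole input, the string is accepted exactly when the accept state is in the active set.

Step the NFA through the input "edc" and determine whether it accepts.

Answer: ACCEPT

Steps:
S₀ = ε-closure({0}) = {0,1,2,4}
'e' @ 1: {1,2,3,4,5,6}
'd' @ 2: {5,6}
'c' @ 3: {7}  [accepting]
final: {7}; accept 7 in set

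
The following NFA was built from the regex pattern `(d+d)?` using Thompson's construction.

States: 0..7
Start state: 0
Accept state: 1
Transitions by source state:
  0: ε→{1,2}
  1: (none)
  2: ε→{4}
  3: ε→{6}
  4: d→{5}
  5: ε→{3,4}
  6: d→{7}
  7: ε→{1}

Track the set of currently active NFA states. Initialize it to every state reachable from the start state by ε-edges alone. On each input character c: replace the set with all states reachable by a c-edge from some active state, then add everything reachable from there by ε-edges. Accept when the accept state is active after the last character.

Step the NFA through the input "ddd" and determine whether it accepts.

S₀ = ε-closure({0}) = {0,1,2,4}
'd' @ 1: {3,4,5,6}
'd' @ 2: {1,3,4,5,6,7}  ✓accept
'd' @ 3: {1,3,4,5,6,7}  ✓accept
after full input: {1,3,4,5,6,7}  (accept=1 in)

Answer: ACCEPT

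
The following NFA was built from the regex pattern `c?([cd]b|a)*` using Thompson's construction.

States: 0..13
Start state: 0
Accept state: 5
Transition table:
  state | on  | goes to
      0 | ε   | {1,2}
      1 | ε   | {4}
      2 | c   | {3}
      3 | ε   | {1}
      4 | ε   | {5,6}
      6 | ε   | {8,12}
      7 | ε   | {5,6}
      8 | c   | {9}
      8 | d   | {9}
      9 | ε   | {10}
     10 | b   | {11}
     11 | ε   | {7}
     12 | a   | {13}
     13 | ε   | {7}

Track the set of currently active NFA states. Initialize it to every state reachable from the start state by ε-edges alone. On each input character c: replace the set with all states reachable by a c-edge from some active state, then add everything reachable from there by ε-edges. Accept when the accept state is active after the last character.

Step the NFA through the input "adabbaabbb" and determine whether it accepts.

initial (ε-close {0}): {0,1,2,4,5,6,8,12}
'a' @ 1: {5,6,7,8,12,13}  ✓accept
'd' @ 2: {9,10}
'a' @ 3: {}  — dead — no transitions
rest 'bbaabbb' ignored (set empty)
final: {}; accept 5 not in set

Answer: REJECT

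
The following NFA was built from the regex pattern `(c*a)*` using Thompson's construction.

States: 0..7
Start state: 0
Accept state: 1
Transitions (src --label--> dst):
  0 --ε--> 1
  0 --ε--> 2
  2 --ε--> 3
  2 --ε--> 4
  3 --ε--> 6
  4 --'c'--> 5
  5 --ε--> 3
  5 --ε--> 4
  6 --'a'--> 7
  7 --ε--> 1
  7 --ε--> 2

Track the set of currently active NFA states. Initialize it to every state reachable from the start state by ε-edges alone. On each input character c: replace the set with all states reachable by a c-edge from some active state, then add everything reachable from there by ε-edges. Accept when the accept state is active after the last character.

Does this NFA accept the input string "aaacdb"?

initial (ε-close {0}): {0,1,2,3,4,6}
'a' @ 1: {1,2,3,4,6,7}  ✓accept
'a' @ 2: {1,2,3,4,6,7}  ✓accept
'a' @ 3: {1,2,3,4,6,7}  ✓accept
'c' @ 4: {3,4,5,6}
'd' @ 5: {}  — dead — no transitions
rest 'b' ignored (set empty)
after full input: {}  (accept=1 not in)

Answer: REJECT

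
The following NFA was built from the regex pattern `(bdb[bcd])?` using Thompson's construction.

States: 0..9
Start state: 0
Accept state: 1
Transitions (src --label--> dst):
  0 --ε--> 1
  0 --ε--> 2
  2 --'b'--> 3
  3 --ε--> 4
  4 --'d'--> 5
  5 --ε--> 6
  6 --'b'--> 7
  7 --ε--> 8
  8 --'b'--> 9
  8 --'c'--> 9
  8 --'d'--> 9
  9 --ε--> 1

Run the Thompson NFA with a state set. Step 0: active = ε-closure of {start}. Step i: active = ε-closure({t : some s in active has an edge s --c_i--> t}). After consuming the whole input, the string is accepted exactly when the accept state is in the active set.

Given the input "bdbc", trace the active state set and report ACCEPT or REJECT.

initial (ε-close {0}): {0,1,2}
'b' @ 1: {3,4}
'd' @ 2: {5,6}
'b' @ 3: {7,8}
'c' @ 4: {1,9}  ✓accept
after full input: {1,9}  (accept=1 in)

Answer: ACCEPT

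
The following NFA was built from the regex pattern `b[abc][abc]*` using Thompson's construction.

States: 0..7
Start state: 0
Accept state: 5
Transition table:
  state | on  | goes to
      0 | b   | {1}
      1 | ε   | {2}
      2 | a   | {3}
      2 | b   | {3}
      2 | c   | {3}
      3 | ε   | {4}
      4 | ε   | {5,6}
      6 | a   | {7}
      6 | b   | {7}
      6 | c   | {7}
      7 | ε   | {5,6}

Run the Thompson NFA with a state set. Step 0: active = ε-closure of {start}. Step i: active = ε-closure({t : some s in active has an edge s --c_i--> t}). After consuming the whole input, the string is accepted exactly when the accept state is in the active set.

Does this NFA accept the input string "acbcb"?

S₀ = ε-closure({0}) = {0}
'a' @ 1: {}  — state set empty
rest 'cbcb' ignored (set empty)
after full input: {}  (accept=5 not in)

Answer: REJECT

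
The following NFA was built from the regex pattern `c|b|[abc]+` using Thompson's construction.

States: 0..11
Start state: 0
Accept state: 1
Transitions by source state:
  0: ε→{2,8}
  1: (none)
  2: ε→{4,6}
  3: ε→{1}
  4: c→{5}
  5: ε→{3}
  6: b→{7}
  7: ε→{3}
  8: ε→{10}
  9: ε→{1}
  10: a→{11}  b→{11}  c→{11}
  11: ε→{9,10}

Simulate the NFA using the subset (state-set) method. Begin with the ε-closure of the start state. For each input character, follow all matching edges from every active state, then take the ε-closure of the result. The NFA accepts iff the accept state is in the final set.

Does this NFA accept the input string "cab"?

initial (ε-close {0}): {0,2,4,6,8,10}
'c' @ 1: {1,3,5,9,10,11}  ✓accept
'a' @ 2: {1,9,10,11}  ✓accept
'b' @ 3: {1,9,10,11}  ✓accept
end set {1,9,10,11} — state 1 in

Answer: ACCEPT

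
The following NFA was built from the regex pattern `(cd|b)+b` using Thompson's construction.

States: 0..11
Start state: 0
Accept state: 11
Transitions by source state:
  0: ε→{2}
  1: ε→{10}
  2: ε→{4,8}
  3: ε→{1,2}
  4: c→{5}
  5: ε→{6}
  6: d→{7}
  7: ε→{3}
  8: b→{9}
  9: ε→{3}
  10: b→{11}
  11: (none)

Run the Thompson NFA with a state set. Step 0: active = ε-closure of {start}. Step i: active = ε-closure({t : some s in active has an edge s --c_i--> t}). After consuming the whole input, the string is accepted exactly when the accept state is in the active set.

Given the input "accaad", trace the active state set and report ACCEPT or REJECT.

initial (ε-close {0}): {0,2,4,8}
'a' @ 1: {}  — no active states
rest 'ccaad' ignored (set empty)
end set {} — state 11 not in

Answer: REJECT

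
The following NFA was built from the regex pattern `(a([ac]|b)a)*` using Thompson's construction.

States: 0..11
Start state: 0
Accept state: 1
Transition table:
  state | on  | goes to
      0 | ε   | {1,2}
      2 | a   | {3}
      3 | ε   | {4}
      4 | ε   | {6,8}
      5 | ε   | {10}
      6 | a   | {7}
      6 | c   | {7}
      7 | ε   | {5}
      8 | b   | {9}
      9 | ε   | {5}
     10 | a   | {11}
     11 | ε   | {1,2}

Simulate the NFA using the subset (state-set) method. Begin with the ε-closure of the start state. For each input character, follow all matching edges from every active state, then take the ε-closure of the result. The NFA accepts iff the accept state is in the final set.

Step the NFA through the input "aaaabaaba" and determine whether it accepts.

Answer: ACCEPT

Steps:
initial (ε-close {0}): {0,1,2}
'a' @ 1: {3,4,6,8}
'a' @ 2: {5,7,10}
'a' @ 3: {1,2,11}  [accepting]
'a' @ 4: {3,4,6,8}
'b' @ 5: {5,9,10}
'a' @ 6: {1,2,11}  [accepting]
'a' @ 7: {3,4,6,8}
'b' @ 8: {5,9,10}
'a' @ 9: {1,2,11}  [accepting]
after full input: {1,2,11}  (accept=1 in)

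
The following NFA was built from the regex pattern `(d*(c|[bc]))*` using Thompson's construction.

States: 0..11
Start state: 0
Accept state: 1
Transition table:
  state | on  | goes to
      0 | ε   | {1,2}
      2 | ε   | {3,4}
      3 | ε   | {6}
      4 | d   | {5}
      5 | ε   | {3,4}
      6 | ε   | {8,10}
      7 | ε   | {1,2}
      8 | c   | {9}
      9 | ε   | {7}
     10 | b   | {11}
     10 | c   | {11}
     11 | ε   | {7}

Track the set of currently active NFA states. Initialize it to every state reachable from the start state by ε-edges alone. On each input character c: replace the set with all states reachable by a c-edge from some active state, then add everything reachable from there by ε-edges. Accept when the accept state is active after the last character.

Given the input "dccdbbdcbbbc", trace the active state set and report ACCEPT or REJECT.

start: ε-closure({0}) = {0,1,2,3,4,6,8,10}
'd' @ 1: {3,4,5,6,8,10}
'c' @ 2: {1,2,3,4,6,7,8,9,10,11}  (accept∈set)
'c' @ 3: {1,2,3,4,6,7,8,9,10,11}  (accept∈set)
'd' @ 4: {3,4,5,6,8,10}
'b' @ 5: {1,2,3,4,6,7,8,10,11}  (accept∈set)
'b' @ 6: {1,2,3,4,6,7,8,10,11}  (accept∈set)
'd' @ 7: {3,4,5,6,8,10}
'c' @ 8: {1,2,3,4,6,7,8,9,10,11}  (accept∈set)
'b' @ 9: {1,2,3,4,6,7,8,10,11}  (accept∈set)
'b' @ 10: {1,2,3,4,6,7,8,10,11}  (accept∈set)
'b' @ 11: {1,2,3,4,6,7,8,10,11}  (accept∈set)
'c' @ 12: {1,2,3,4,6,7,8,9,10,11}  (accept∈set)
end set {1,2,3,4,6,7,8,9,10,11} — state 1 in

Answer: ACCEPT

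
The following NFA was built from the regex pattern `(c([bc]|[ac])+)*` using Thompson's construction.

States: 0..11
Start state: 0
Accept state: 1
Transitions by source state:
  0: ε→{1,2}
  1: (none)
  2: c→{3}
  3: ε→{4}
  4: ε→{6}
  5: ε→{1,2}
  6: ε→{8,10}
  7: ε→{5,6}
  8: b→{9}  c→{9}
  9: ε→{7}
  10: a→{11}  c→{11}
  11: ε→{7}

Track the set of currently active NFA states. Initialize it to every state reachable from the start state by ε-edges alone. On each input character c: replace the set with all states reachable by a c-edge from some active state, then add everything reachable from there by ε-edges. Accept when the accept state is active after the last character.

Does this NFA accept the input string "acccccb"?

Answer: REJECT

Trace:
S₀ = ε-closure({0}) = {0,1,2}
'a' @ 1: {}  — no active states
rest 'cccccb' ignored (set empty)
end set {} — state 1 not in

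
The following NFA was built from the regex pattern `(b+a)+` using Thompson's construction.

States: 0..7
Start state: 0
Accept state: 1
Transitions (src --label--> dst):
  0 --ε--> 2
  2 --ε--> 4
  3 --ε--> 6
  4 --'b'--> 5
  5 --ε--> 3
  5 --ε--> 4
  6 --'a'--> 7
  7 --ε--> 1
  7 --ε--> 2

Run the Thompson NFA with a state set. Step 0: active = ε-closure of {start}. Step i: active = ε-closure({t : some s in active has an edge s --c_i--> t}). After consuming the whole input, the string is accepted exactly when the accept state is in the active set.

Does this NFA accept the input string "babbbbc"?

initial (ε-close {0}): {0,2,4}
'b' @ 1: {3,4,5,6}
'a' @ 2: {1,2,4,7}  (accept∈set)
'b' @ 3: {3,4,5,6}
'b' @ 4: {3,4,5,6}
'b' @ 5: {3,4,5,6}
'b' @ 6: {3,4,5,6}
'c' @ 7: {}  — no active states
final: {}; accept 1 not in set

Answer: REJECT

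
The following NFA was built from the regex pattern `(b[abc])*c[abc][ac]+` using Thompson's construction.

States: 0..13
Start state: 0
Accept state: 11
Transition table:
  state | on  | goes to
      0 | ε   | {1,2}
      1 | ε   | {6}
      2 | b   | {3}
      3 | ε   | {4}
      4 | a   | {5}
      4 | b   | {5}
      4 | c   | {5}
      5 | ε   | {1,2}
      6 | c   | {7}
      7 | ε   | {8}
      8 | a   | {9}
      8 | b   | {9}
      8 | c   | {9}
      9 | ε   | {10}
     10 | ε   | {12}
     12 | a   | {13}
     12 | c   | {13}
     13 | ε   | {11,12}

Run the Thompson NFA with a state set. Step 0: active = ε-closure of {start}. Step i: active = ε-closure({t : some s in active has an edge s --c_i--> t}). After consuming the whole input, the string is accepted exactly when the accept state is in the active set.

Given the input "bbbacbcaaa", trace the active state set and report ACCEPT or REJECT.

Answer: ACCEPT

Steps:
initial (ε-close {0}): {0,1,2,6}
'b' @ 1: {3,4}
'b' @ 2: {1,2,5,6}
'b' @ 3: {3,4}
'a' @ 4: {1,2,5,6}
'c' @ 5: {7,8}
'b' @ 6: {9,10,12}
'c' @ 7: {11,12,13}  [accepting]
'a' @ 8: {11,12,13}  [accepting]
'a' @ 9: {11,12,13}  [accepting]
'a' @ 10: {11,12,13}  [accepting]
final: {11,12,13}; accept 11 in set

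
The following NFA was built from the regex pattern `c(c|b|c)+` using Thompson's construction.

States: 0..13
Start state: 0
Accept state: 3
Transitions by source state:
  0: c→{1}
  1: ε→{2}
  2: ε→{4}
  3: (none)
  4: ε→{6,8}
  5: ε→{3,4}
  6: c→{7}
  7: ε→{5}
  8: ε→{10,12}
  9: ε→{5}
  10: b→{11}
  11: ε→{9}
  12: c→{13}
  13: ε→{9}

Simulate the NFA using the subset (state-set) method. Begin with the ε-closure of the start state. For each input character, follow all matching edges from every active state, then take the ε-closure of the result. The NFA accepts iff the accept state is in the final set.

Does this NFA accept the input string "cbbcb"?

Answer: ACCEPT

Derivation:
S₀ = ε-closure({0}) = {0}
'c' @ 1: {1,2,4,6,8,10,12}
'b' @ 2: {3,4,5,6,8,9,10,11,12}  (accept∈set)
'b' @ 3: {3,4,5,6,8,9,10,11,12}  (accept∈set)
'c' @ 4: {3,4,5,6,7,8,9,10,12,13}  (accept∈set)
'b' @ 5: {3,4,5,6,8,9,10,11,12}  (accept∈set)
end set {3,4,5,6,8,9,10,11,12} — state 3 in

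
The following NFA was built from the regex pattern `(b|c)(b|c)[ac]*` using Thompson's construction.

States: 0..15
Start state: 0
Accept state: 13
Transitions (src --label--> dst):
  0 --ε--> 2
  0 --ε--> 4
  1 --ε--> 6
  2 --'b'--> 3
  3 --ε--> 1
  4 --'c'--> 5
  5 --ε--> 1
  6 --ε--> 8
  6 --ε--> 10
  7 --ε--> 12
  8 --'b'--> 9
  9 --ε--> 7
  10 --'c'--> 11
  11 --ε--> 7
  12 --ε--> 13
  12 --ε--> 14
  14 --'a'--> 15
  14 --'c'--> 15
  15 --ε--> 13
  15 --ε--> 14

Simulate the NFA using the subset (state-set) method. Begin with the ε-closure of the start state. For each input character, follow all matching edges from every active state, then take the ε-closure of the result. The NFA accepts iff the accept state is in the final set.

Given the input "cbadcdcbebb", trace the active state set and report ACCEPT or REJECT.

initial (ε-close {0}): {0,2,4}
'c' @ 1: {1,5,6,8,10}
'b' @ 2: {7,9,12,13,14}  (accept∈set)
'a' @ 3: {13,14,15}  (accept∈set)
'd' @ 4: {}  — state set empty
rest 'cdcbebb' ignored (set empty)
final: {}; accept 13 not in set

Answer: REJECT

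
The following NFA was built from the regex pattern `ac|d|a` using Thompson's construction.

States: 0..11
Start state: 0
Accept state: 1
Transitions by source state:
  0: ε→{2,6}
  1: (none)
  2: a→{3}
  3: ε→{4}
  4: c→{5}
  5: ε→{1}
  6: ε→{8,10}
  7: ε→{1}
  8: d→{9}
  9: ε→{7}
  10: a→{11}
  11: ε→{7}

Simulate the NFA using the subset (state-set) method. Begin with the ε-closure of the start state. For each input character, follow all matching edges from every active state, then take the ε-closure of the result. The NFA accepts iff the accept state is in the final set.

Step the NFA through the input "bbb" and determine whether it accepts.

start: ε-closure({0}) = {0,2,6,8,10}
'b' @ 1: {}  — dead — no transitions
rest 'bb' ignored (set empty)
end set {} — state 1 not in

Answer: REJECT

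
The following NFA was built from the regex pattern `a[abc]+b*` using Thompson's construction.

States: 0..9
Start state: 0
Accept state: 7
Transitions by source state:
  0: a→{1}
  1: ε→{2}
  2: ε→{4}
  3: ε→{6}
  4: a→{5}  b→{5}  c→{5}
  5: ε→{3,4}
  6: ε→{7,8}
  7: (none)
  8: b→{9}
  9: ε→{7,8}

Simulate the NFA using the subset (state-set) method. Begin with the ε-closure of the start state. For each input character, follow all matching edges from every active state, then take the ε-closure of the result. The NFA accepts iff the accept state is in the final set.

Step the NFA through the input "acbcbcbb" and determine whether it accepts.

initial (ε-close {0}): {0}
'a' @ 1: {1,2,4}
'c' @ 2: {3,4,5,6,7,8}  [accepting]
'b' @ 3: {3,4,5,6,7,8,9}  [accepting]
'c' @ 4: {3,4,5,6,7,8}  [accepting]
'b' @ 5: {3,4,5,6,7,8,9}  [accepting]
'c' @ 6: {3,4,5,6,7,8}  [accepting]
'b' @ 7: {3,4,5,6,7,8,9}  [accepting]
'b' @ 8: {3,4,5,6,7,8,9}  [accepting]
after full input: {3,4,5,6,7,8,9}  (accept=7 in)

Answer: ACCEPT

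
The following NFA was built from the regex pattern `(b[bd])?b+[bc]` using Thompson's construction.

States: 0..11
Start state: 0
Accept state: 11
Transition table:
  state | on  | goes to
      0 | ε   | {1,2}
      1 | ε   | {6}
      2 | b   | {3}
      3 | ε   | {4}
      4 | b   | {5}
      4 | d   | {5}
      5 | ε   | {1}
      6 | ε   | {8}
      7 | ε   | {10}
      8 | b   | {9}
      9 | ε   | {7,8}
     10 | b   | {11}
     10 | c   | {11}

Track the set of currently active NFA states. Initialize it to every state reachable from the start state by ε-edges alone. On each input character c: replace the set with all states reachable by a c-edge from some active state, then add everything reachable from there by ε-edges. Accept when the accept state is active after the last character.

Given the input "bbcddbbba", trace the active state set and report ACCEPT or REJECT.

Answer: REJECT

Trace:
initial (ε-close {0}): {0,1,2,6,8}
'b' @ 1: {3,4,7,8,9,10}
'b' @ 2: {1,5,6,7,8,9,10,11}  (accept∈set)
'c' @ 3: {11}  (accept∈set)
'd' @ 4: {}  — state set empty
rest 'dbbba' ignored (set empty)
end set {} — state 11 not in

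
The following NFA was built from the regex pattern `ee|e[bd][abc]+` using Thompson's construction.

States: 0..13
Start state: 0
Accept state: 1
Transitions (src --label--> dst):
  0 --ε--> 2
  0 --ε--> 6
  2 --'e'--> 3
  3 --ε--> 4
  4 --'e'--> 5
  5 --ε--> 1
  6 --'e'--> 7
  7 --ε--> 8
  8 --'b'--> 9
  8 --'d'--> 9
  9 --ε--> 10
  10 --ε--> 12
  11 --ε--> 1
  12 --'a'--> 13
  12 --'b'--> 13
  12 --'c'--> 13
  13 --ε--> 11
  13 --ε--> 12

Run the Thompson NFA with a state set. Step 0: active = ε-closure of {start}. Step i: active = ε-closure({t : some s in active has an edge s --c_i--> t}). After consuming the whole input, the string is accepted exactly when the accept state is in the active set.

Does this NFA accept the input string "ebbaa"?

Answer: ACCEPT

Derivation:
start: ε-closure({0}) = {0,2,6}
'e' @ 1: {3,4,7,8}
'b' @ 2: {9,10,12}
'b' @ 3: {1,11,12,13}  ✓accept
'a' @ 4: {1,11,12,13}  ✓accept
'a' @ 5: {1,11,12,13}  ✓accept
final: {1,11,12,13}; accept 1 in set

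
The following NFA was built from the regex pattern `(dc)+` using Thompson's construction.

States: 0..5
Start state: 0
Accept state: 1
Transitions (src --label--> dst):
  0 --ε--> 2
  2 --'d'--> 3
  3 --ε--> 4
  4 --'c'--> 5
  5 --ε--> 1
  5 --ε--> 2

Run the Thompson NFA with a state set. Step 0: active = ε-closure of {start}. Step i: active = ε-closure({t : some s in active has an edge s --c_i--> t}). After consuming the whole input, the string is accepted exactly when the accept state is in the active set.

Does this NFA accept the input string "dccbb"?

start: ε-closure({0}) = {0,2}
'd' @ 1: {3,4}
'c' @ 2: {1,2,5}  (accept∈set)
'c' @ 3: {}  — state set empty
rest 'bb' ignored (set empty)
final: {}; accept 1 not in set

Answer: REJECT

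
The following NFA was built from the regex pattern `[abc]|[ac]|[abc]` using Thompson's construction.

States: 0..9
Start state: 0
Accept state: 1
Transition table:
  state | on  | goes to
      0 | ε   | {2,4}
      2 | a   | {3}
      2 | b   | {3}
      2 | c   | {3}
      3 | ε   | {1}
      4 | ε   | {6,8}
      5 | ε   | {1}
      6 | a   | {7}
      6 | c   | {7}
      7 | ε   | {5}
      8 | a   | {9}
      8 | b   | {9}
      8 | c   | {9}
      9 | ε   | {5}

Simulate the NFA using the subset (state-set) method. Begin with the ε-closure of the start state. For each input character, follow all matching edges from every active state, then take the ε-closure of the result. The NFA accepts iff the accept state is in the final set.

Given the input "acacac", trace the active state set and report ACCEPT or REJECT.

initial (ε-close {0}): {0,2,4,6,8}
'a' @ 1: {1,3,5,7,9}  [accepting]
'c' @ 2: {}  — dead — no transitions
rest 'acac' ignored (set empty)
end set {} — state 1 not in

Answer: REJECT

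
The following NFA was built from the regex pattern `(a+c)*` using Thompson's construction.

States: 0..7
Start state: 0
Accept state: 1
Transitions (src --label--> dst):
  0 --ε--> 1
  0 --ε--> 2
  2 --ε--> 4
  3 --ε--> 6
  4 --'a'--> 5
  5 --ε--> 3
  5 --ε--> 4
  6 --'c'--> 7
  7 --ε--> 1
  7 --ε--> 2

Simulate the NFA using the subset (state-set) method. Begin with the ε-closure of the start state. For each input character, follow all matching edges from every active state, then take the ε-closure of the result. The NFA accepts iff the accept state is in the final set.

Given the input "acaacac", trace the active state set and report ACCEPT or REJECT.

initial (ε-close {0}): {0,1,2,4}
'a' @ 1: {3,4,5,6}
'c' @ 2: {1,2,4,7}  (accept∈set)
'a' @ 3: {3,4,5,6}
'a' @ 4: {3,4,5,6}
'c' @ 5: {1,2,4,7}  (accept∈set)
'a' @ 6: {3,4,5,6}
'c' @ 7: {1,2,4,7}  (accept∈set)
end set {1,2,4,7} — state 1 in

Answer: ACCEPT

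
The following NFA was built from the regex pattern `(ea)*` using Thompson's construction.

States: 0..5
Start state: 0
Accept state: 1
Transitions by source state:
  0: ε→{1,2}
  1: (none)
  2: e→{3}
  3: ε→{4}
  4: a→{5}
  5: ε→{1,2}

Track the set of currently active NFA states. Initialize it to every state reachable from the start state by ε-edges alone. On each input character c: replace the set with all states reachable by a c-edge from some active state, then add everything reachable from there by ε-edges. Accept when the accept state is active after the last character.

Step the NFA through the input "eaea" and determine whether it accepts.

Answer: ACCEPT

Steps:
S₀ = ε-closure({0}) = {0,1,2}
'e' @ 1: {3,4}
'a' @ 2: {1,2,5}  (accept∈set)
'e' @ 3: {3,4}
'a' @ 4: {1,2,5}  (accept∈set)
final: {1,2,5}; accept 1 in set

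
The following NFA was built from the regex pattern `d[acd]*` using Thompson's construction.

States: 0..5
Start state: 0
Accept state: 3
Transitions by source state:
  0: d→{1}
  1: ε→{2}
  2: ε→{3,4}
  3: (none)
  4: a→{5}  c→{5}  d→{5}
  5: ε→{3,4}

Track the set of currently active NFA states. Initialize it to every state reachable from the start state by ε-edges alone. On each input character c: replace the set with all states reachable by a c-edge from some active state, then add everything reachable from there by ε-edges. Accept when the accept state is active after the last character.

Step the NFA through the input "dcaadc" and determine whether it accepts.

Answer: ACCEPT

Steps:
start: ε-closure({0}) = {0}
'd' @ 1: {1,2,3,4}  ✓accept
'c' @ 2: {3,4,5}  ✓accept
'a' @ 3: {3,4,5}  ✓accept
'a' @ 4: {3,4,5}  ✓accept
'd' @ 5: {3,4,5}  ✓accept
'c' @ 6: {3,4,5}  ✓accept
end set {3,4,5} — state 3 in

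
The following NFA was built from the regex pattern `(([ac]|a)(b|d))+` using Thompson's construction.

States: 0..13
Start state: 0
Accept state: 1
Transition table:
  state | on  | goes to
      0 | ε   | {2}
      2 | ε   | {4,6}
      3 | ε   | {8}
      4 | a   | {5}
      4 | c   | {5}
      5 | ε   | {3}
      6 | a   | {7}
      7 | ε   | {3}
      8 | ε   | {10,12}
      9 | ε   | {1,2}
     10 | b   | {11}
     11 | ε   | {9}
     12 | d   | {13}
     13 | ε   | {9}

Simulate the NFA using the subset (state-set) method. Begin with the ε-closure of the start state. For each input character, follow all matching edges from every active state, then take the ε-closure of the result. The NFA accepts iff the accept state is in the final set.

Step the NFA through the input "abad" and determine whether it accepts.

Answer: ACCEPT

Trace:
start: ε-closure({0}) = {0,2,4,6}
'a' @ 1: {3,5,7,8,10,12}
'b' @ 2: {1,2,4,6,9,11}  ✓accept
'a' @ 3: {3,5,7,8,10,12}
'd' @ 4: {1,2,4,6,9,13}  ✓accept
final: {1,2,4,6,9,13}; accept 1 in set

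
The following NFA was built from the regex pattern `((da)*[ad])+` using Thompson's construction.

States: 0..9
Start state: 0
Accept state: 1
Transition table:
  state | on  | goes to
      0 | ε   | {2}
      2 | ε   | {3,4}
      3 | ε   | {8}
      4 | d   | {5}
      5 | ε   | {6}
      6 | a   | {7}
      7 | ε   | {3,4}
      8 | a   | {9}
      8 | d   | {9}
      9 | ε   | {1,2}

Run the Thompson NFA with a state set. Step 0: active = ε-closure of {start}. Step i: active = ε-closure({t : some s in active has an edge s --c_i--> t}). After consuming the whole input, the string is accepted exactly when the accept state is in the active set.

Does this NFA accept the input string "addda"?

S₀ = ε-closure({0}) = {0,2,3,4,8}
'a' @ 1: {1,2,3,4,8,9}  (accept∈set)
'd' @ 2: {1,2,3,4,5,6,8,9}  (accept∈set)
'd' @ 3: {1,2,3,4,5,6,8,9}  (accept∈set)
'd' @ 4: {1,2,3,4,5,6,8,9}  (accept∈set)
'a' @ 5: {1,2,3,4,7,8,9}  (accept∈set)
after full input: {1,2,3,4,7,8,9}  (accept=1 in)

Answer: ACCEPT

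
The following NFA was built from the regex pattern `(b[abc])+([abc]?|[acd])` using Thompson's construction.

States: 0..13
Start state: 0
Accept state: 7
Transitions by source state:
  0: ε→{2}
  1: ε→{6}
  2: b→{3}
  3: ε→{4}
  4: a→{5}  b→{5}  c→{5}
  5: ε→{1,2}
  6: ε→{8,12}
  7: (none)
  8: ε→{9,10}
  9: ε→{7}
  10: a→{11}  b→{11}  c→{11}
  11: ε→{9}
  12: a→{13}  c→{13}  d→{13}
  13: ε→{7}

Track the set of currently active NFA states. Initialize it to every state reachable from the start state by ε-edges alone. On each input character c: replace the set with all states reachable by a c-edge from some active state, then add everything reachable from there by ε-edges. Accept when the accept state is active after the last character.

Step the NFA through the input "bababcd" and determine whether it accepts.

Answer: ACCEPT

Trace:
S₀ = ε-closure({0}) = {0,2}
'b' @ 1: {3,4}
'a' @ 2: {1,2,5,6,7,8,9,10,12}  (accept∈set)
'b' @ 3: {3,4,7,9,11}  (accept∈set)
'a' @ 4: {1,2,5,6,7,8,9,10,12}  (accept∈set)
'b' @ 5: {3,4,7,9,11}  (accept∈set)
'c' @ 6: {1,2,5,6,7,8,9,10,12}  (accept∈set)
'd' @ 7: {7,13}  (accept∈set)
end set {7,13} — state 7 in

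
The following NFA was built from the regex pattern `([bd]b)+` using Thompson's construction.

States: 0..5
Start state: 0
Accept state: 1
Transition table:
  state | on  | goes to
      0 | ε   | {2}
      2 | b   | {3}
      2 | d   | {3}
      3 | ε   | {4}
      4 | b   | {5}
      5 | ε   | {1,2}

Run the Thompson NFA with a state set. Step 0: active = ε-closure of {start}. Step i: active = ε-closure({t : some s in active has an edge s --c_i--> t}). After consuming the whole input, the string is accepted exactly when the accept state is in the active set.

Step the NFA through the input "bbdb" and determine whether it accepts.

Answer: ACCEPT

Derivation:
S₀ = ε-closure({0}) = {0,2}
'b' @ 1: {3,4}
'b' @ 2: {1,2,5}  [accepting]
'd' @ 3: {3,4}
'b' @ 4: {1,2,5}  [accepting]
end set {1,2,5} — state 1 in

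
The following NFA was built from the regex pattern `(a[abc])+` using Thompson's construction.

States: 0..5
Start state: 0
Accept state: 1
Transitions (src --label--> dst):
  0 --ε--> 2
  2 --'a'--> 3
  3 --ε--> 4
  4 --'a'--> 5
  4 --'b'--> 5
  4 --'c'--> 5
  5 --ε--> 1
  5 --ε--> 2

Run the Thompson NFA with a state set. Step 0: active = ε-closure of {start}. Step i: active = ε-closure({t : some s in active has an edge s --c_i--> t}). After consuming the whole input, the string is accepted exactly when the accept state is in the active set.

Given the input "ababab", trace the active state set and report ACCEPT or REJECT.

S₀ = ε-closure({0}) = {0,2}
'a' @ 1: {3,4}
'b' @ 2: {1,2,5}  (accept∈set)
'a' @ 3: {3,4}
'b' @ 4: {1,2,5}  (accept∈set)
'a' @ 5: {3,4}
'b' @ 6: {1,2,5}  (accept∈set)
end set {1,2,5} — state 1 in

Answer: ACCEPT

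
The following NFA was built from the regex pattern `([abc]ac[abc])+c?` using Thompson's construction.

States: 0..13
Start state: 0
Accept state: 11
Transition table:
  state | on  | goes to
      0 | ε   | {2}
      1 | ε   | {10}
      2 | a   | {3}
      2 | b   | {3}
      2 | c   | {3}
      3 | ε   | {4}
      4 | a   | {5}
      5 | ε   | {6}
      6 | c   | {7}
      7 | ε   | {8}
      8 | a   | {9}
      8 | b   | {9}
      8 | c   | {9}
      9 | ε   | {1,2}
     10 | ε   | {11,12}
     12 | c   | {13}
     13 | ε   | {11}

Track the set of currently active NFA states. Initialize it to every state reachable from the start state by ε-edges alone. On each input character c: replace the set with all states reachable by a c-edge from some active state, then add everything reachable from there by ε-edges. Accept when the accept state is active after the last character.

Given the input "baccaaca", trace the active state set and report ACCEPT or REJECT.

Answer: ACCEPT

Derivation:
initial (ε-close {0}): {0,2}
'b' @ 1: {3,4}
'a' @ 2: {5,6}
'c' @ 3: {7,8}
'c' @ 4: {1,2,9,10,11,12}  ✓accept
'a' @ 5: {3,4}
'a' @ 6: {5,6}
'c' @ 7: {7,8}
'a' @ 8: {1,2,9,10,11,12}  ✓accept
after full input: {1,2,9,10,11,12}  (accept=11 in)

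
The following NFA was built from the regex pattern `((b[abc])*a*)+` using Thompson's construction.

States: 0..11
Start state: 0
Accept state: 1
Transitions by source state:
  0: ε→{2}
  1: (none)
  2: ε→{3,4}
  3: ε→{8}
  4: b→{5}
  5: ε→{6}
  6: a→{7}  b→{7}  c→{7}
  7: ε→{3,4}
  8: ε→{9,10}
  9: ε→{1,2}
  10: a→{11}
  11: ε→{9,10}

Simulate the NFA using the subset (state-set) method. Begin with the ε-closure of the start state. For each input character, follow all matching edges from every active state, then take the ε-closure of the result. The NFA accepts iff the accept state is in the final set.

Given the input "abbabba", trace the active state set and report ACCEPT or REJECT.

Answer: ACCEPT

Derivation:
initial (ε-close {0}): {0,1,2,3,4,8,9,10}
'a' @ 1: {1,2,3,4,8,9,10,11}  [accepting]
'b' @ 2: {5,6}
'b' @ 3: {1,2,3,4,7,8,9,10}  [accepting]
'a' @ 4: {1,2,3,4,8,9,10,11}  [accepting]
'b' @ 5: {5,6}
'b' @ 6: {1,2,3,4,7,8,9,10}  [accepting]
'a' @ 7: {1,2,3,4,8,9,10,11}  [accepting]
final: {1,2,3,4,8,9,10,11}; accept 1 in set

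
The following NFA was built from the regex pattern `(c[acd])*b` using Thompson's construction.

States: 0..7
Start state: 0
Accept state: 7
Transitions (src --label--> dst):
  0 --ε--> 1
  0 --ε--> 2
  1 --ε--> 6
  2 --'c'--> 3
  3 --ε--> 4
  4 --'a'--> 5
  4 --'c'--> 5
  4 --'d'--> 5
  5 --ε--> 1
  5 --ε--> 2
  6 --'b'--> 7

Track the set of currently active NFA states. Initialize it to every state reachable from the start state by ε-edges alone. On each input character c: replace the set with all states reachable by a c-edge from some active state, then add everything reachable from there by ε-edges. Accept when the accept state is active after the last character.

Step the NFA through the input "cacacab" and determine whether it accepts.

start: ε-closure({0}) = {0,1,2,6}
'c' @ 1: {3,4}
'a' @ 2: {1,2,5,6}
'c' @ 3: {3,4}
'a' @ 4: {1,2,5,6}
'c' @ 5: {3,4}
'a' @ 6: {1,2,5,6}
'b' @ 7: {7}  (accept∈set)
end set {7} — state 7 in

Answer: ACCEPT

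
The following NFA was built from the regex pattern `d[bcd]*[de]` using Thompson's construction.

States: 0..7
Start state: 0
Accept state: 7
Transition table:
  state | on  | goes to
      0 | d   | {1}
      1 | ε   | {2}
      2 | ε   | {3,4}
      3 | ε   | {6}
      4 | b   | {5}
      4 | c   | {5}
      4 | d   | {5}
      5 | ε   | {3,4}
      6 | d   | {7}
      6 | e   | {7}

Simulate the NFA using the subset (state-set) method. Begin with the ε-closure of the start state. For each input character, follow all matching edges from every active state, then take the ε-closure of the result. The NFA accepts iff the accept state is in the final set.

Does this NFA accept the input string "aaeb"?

Answer: REJECT

Derivation:
S₀ = ε-closure({0}) = {0}
'a' @ 1: {}  — state set empty
rest 'aeb' ignored (set empty)
final: {}; accept 7 not in set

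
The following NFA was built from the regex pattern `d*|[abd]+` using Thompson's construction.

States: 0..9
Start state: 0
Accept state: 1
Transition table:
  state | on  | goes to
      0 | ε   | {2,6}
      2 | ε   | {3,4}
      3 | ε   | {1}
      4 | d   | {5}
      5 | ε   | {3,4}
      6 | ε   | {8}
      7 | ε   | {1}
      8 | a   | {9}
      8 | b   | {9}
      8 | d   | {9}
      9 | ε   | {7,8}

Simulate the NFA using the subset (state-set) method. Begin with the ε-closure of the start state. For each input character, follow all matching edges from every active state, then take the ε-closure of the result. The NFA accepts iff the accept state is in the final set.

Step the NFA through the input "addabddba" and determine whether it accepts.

Answer: ACCEPT

Trace:
initial (ε-close {0}): {0,1,2,3,4,6,8}
'a' @ 1: {1,7,8,9}  ✓accept
'd' @ 2: {1,7,8,9}  ✓accept
'd' @ 3: {1,7,8,9}  ✓accept
'a' @ 4: {1,7,8,9}  ✓accept
'b' @ 5: {1,7,8,9}  ✓accept
'd' @ 6: {1,7,8,9}  ✓accept
'd' @ 7: {1,7,8,9}  ✓accept
'b' @ 8: {1,7,8,9}  ✓accept
'a' @ 9: {1,7,8,9}  ✓accept
after full input: {1,7,8,9}  (accept=1 in)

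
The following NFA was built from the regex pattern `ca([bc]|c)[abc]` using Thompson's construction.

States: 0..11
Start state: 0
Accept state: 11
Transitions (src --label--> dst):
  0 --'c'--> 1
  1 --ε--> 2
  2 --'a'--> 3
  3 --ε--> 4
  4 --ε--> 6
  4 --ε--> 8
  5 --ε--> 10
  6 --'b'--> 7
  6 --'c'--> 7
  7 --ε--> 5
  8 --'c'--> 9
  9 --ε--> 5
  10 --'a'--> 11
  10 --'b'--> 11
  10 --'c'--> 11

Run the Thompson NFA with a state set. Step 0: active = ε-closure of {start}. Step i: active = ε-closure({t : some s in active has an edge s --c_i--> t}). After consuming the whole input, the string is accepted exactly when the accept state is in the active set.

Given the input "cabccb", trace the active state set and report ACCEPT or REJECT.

Answer: REJECT

Trace:
S₀ = ε-closure({0}) = {0}
'c' @ 1: {1,2}
'a' @ 2: {3,4,6,8}
'b' @ 3: {5,7,10}
'c' @ 4: {11}  [accepting]
'c' @ 5: {}  — state set empty
rest 'b' ignored (set empty)
after full input: {}  (accept=11 not in)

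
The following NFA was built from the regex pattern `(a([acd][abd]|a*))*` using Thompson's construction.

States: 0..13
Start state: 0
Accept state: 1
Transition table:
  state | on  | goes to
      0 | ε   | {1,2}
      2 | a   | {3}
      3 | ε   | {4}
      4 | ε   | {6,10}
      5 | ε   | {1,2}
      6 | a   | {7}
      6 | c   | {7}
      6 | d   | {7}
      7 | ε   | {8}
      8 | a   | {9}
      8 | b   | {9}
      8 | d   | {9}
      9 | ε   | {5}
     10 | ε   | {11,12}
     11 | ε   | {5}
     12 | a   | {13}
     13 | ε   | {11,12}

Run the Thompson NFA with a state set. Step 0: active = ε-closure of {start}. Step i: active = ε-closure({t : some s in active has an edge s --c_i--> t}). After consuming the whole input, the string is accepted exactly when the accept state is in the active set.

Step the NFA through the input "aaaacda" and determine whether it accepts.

Answer: ACCEPT

Steps:
start: ε-closure({0}) = {0,1,2}
'a' @ 1: {1,2,3,4,5,6,10,11,12}  [accepting]
'a' @ 2: {1,2,3,4,5,6,7,8,10,11,12,13}  [accepting]
'a' @ 3: {1,2,3,4,5,6,7,8,9,10,11,12,13}  [accepting]
'a' @ 4: {1,2,3,4,5,6,7,8,9,10,11,12,13}  [accepting]
'c' @ 5: {7,8}
'd' @ 6: {1,2,5,9}  [accepting]
'a' @ 7: {1,2,3,4,5,6,10,11,12}  [accepting]
final: {1,2,3,4,5,6,10,11,12}; accept 1 in set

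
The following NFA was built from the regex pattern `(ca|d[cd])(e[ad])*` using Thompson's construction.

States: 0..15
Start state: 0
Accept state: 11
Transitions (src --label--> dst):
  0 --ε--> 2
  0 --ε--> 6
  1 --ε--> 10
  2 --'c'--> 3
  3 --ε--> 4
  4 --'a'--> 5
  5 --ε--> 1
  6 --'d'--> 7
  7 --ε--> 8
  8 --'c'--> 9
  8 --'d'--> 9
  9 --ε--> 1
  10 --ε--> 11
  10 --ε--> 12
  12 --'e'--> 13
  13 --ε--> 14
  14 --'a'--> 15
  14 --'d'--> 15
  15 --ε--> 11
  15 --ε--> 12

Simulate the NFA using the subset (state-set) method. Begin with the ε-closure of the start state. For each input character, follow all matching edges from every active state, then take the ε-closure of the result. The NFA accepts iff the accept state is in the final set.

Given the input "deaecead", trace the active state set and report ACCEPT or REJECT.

start: ε-closure({0}) = {0,2,6}
'd' @ 1: {7,8}
'e' @ 2: {}  — no active states
rest 'aecead' ignored (set empty)
final: {}; accept 11 not in set

Answer: REJECT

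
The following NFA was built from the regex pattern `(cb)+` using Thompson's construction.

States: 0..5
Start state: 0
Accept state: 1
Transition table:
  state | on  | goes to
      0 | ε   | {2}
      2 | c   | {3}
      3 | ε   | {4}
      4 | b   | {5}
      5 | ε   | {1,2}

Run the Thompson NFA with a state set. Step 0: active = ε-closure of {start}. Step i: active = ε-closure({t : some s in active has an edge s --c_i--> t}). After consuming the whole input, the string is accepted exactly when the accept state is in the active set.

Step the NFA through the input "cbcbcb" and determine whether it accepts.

initial (ε-close {0}): {0,2}
'c' @ 1: {3,4}
'b' @ 2: {1,2,5}  ✓accept
'c' @ 3: {3,4}
'b' @ 4: {1,2,5}  ✓accept
'c' @ 5: {3,4}
'b' @ 6: {1,2,5}  ✓accept
final: {1,2,5}; accept 1 in set

Answer: ACCEPT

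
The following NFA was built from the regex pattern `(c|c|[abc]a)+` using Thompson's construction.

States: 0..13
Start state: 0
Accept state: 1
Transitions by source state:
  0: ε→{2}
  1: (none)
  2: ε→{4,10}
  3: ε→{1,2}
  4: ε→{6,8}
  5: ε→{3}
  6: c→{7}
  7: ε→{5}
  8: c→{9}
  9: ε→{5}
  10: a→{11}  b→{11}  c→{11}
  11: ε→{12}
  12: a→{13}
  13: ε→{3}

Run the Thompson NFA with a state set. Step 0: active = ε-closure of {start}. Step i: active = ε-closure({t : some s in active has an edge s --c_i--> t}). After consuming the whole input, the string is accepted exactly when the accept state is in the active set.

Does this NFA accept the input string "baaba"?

initial (ε-close {0}): {0,2,4,6,8,10}
'b' @ 1: {11,12}
'a' @ 2: {1,2,3,4,6,8,10,13}  ✓accept
'a' @ 3: {11,12}
'b' @ 4: {}  — dead — no transitions
rest 'a' ignored (set empty)
end set {} — state 1 not in

Answer: REJECT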